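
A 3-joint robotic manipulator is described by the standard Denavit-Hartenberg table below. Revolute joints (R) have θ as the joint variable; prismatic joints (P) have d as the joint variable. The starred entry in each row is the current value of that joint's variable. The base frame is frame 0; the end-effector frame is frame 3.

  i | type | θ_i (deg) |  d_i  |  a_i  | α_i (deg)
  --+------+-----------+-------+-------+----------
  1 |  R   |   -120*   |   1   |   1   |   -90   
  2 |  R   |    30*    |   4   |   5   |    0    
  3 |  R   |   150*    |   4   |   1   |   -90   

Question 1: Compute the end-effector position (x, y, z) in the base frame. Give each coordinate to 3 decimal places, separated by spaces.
after link 1: o_1 = (-0.5000, -0.8660, 1.0000)
after link 2: o_2 = (0.7990, -6.6160, -1.5000)
after link 3: o_3 = (4.7631, -7.7500, -1.5000)

4.763 -7.750 -1.500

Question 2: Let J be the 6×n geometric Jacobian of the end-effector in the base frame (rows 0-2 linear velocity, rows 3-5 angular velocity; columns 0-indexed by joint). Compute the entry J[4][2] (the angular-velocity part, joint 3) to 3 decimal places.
axis z_2 = (0.8660,-0.5000,0.0000); lever o_n−o_2 = (3.9641,-1.1340,0.0000)
cross product → J_v[:, 2] = (-0.0000,0.0000,1.0000)
J_ω[:, 2] = z_2
entry J[4][2] = -0.5000

-0.500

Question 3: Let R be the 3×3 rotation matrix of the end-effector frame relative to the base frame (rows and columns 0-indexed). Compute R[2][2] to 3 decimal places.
1.000

End-effector z-axis (col 2 of R) = (0.0000,-0.0000,1.0000)
R[2][2] = 1.0000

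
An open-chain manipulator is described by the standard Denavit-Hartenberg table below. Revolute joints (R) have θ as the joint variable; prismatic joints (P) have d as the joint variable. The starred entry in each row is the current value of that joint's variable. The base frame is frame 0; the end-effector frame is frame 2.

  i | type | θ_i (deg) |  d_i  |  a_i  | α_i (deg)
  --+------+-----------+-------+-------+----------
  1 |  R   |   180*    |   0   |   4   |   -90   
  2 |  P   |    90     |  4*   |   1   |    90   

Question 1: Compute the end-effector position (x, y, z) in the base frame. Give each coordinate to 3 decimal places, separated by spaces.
after link 1: o_1 = (-4.0000, 0.0000, 0.0000)
after link 2: o_2 = (-4.0000, -4.0000, -1.0000)

-4.000 -4.000 -1.000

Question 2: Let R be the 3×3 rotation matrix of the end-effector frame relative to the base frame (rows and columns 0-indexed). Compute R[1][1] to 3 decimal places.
-1.000

End-effector y-axis (col 1 of R) = (-0.0000,-1.0000,0.0000)
R[1][1] = -1.0000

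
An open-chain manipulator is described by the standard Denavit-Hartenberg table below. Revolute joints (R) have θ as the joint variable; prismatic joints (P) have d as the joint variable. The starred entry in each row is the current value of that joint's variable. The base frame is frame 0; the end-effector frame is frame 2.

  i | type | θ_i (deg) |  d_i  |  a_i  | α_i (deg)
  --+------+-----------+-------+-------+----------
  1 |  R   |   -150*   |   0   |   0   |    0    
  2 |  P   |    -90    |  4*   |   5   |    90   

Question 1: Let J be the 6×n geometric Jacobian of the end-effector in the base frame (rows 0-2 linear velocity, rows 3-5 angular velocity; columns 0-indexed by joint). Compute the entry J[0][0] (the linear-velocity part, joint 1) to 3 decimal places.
axis z_0 = ẑ; lever o_n−o_0 = (-2.5000,4.3301,4.0000)
cross product → J_v[:, 0] = (-4.3301,-2.5000,0.0000)
J_ω[:, 0] = z_0
entry J[0][0] = -4.3301

-4.330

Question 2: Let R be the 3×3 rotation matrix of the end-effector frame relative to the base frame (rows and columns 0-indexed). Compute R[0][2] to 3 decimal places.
End-effector z-axis (col 2 of R) = (0.8660,0.5000,0.0000)
R[0][2] = 0.8660

0.866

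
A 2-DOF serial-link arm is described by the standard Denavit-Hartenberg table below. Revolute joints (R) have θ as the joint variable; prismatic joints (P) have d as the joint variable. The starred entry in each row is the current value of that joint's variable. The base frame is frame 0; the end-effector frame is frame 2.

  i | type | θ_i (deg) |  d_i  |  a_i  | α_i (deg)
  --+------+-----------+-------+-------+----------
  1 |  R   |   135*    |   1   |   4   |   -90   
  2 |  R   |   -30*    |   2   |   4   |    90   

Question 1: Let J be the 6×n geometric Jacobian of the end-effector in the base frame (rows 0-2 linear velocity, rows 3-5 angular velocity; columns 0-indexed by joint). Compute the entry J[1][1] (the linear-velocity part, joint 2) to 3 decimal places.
axis z_1 = (-0.7071,-0.7071,0.0000); lever o_n−o_1 = (-3.8637,1.0353,2.0000)
cross product → J_v[:, 1] = (-1.4142,1.4142,-3.4641)
J_ω[:, 1] = z_1
entry J[1][1] = 1.4142

1.414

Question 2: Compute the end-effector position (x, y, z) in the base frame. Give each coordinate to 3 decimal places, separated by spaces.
-6.692 3.864 3.000

after link 1: o_1 = (-2.8284, 2.8284, 1.0000)
after link 2: o_2 = (-6.6921, 3.8637, 3.0000)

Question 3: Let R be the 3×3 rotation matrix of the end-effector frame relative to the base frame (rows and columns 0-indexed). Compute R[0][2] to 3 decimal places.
0.354

End-effector z-axis (col 2 of R) = (0.3536,-0.3536,0.8660)
R[0][2] = 0.3536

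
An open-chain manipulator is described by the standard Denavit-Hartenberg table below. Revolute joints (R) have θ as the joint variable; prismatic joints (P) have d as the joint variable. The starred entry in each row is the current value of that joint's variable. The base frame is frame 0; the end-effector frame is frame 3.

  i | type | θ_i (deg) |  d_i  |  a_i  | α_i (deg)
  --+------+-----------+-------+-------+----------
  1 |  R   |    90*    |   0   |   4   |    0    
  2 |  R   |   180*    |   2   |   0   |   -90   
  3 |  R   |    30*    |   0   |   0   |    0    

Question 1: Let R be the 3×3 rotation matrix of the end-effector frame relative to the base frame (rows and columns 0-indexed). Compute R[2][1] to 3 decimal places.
-0.866

End-effector y-axis (col 1 of R) = (0.0000,0.5000,-0.8660)
R[2][1] = -0.8660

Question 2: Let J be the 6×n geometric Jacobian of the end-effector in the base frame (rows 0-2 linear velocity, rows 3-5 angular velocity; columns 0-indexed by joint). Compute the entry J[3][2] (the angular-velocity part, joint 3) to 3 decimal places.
axis z_2 = (1.0000,-0.0000,0.0000); lever o_n−o_2 = (0.0000,0.0000,0.0000)
cross product → J_v[:, 2] = (-0.0000,0.0000,0.0000)
J_ω[:, 2] = z_2
entry J[3][2] = 1.0000

1.000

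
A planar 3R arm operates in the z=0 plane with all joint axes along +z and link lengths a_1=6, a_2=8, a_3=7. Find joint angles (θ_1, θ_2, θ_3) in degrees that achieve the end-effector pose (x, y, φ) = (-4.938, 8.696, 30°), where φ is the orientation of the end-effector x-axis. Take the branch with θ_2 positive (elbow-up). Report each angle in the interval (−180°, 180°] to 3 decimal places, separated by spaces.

wrist centre = target − a_3·(cos φ, sin φ) = (-11.0002, 5.1960)
cos θ_2 = (148.0023−6²−8²)/(2·6·8) = 0.5000; θ_2 = 59.9984° (elbow-up)
β = atan2(5.1960,-11.0002) = 154.7160°; ψ = atan2(6.9281,10.0002) = 34.7140°
θ_1 = β − ψ = 120.0020°
θ_3 = φ − θ_1 − θ_2 = -150.0004° (wrapped to (-180°,180°])

120.002 59.998 -150.000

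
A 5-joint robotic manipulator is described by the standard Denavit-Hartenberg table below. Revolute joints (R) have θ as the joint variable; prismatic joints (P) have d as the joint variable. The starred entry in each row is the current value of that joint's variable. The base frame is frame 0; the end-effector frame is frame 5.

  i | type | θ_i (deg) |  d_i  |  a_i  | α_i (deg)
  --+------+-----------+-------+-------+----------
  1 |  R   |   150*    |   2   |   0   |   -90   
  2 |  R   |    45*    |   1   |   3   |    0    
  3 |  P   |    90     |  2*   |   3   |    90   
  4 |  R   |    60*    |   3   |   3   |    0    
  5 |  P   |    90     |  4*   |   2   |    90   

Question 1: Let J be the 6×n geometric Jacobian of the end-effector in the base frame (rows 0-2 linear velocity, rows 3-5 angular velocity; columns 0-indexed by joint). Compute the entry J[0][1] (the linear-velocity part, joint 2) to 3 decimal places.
axis z_1 = (-0.5000,-0.8660,0.0000); lever o_n−o_1 = (-7.7277,-3.1572,-9.0283)
cross product → J_v[:, 1] = (7.8187,-4.5142,-5.1138)
J_ω[:, 1] = z_1
entry J[0][1] = 7.8187

7.819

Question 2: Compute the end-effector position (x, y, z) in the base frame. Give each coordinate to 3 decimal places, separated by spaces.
after link 1: o_1 = (0.0000, 0.0000, 2.0000)
after link 2: o_2 = (-2.3371, 0.1946, -0.1213)
after link 3: o_3 = (-1.5000, -2.5981, -2.2426)
after link 4: o_4 = (-3.7176, -4.3177, -5.4246)
after link 5: o_5 = (-7.7277, -3.1572, -7.0283)

-7.728 -3.157 -7.028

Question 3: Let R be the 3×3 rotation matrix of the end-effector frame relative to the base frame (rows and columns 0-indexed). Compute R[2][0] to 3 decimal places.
0.612

End-effector x-axis (col 0 of R) = (-0.7803,-0.1268,0.6124)
R[2][0] = 0.6124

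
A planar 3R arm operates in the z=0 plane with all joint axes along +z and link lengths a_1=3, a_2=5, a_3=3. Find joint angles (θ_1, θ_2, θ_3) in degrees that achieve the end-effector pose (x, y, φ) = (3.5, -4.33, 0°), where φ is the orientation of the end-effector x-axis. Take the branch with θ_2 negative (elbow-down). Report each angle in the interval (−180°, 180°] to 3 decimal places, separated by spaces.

0.002 -120.002 120.000

wrist centre = target − a_3·(cos φ, sin φ) = (0.5000, -4.3300)
cos θ_2 = (18.9989−3²−5²)/(2·3·5) = -0.5000; θ_2 = -120.0024° (elbow-down)
β = atan2(-4.3300,0.5000) = -83.4130°; ψ = atan2(-4.3300,0.4998) = -83.4155°
θ_1 = β − ψ = 0.0024°
θ_3 = φ − θ_1 − θ_2 = 120.0000° (wrapped to (-180°,180°])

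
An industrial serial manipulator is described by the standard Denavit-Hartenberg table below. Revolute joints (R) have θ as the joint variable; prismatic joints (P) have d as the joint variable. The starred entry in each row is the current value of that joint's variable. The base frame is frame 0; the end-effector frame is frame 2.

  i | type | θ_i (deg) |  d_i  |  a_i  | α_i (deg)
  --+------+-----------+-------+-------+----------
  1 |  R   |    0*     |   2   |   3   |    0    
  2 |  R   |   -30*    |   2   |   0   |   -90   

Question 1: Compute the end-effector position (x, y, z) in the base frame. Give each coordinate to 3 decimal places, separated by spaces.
after link 1: o_1 = (3.0000, 0.0000, 2.0000)
after link 2: o_2 = (3.0000, 0.0000, 4.0000)

3.000 0.000 4.000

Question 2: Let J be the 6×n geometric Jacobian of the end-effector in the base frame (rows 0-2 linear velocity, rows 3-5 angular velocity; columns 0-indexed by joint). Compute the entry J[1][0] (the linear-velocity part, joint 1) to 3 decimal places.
3.000

axis z_0 = ẑ; lever o_n−o_0 = (3.0000,0.0000,4.0000)
cross product → J_v[:, 0] = (0.0000,3.0000,0.0000)
J_ω[:, 0] = z_0
entry J[1][0] = 3.0000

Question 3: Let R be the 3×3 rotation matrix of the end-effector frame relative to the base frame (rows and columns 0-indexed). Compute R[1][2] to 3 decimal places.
End-effector z-axis (col 2 of R) = (0.5000,0.8660,0.0000)
R[1][2] = 0.8660

0.866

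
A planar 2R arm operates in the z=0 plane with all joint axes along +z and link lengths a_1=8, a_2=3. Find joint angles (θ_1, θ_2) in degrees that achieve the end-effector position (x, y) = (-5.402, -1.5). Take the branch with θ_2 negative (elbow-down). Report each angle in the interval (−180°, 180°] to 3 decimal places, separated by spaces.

cos θ_2 = (31.4316−8²−3²)/(2·8·3) = -0.8660; θ_2 = -149.9980° (elbow-down)
β = atan2(-1.5000,-5.4020) = -164.4814°; ψ = atan2(-1.5001,5.4020) = -15.5196°
θ_1 = β − ψ = -148.9618°

-148.962 -149.998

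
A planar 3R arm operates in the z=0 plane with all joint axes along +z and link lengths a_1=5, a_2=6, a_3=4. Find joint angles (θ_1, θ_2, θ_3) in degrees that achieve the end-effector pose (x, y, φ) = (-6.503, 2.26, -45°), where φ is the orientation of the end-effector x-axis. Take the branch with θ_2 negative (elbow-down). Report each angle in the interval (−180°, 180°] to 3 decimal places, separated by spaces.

167.785 -29.988 177.203

wrist centre = target − a_3·(cos φ, sin φ) = (-9.3314, 5.0884)
cos θ_2 = (112.9676−5²−6²)/(2·5·6) = 0.8661; θ_2 = -29.9884° (elbow-down)
β = atan2(5.0884,-9.3314) = 151.3964°; ψ = atan2(-2.9989,10.1968) = -16.3890°
θ_1 = β − ψ = 167.7854°
θ_3 = φ − θ_1 − θ_2 = 177.2030° (wrapped to (-180°,180°])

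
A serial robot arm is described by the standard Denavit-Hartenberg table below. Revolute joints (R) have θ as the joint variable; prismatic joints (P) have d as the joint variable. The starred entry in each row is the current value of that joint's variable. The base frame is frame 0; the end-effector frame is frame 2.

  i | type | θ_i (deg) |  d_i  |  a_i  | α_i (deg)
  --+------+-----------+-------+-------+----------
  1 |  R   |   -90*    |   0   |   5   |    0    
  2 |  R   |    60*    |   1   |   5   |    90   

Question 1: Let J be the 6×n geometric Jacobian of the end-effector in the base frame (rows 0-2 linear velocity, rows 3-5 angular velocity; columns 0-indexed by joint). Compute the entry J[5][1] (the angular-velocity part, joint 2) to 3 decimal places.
1.000

axis z_1 = (0.0000,0.0000,1.0000); lever o_n−o_1 = (4.3301,-2.5000,1.0000)
cross product → J_v[:, 1] = (2.5000,4.3301,-0.0000)
J_ω[:, 1] = z_1
entry J[5][1] = 1.0000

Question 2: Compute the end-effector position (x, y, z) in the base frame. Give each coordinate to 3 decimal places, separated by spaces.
after link 1: o_1 = (0.0000, -5.0000, 0.0000)
after link 2: o_2 = (4.3301, -7.5000, 1.0000)

4.330 -7.500 1.000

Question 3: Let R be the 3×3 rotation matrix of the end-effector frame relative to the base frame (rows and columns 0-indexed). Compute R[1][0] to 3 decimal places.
-0.500

End-effector x-axis (col 0 of R) = (0.8660,-0.5000,0.0000)
R[1][0] = -0.5000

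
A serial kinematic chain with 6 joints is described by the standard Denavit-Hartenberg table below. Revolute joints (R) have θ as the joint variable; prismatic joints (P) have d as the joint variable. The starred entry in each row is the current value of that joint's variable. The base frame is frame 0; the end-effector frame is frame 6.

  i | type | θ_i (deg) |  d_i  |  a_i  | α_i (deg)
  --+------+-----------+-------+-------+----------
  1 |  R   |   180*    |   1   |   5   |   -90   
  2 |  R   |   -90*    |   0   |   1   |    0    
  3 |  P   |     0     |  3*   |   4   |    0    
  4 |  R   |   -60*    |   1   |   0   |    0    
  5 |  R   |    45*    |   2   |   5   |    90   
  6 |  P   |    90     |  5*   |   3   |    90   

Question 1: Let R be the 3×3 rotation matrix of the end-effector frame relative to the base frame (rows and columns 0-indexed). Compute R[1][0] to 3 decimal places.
End-effector x-axis (col 0 of R) = (-0.0000,-1.0000,0.0000)
R[1][0] = -1.0000

-1.000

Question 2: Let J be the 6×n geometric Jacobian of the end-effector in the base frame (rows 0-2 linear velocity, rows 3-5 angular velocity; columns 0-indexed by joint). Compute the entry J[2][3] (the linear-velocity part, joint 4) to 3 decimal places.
axis z_3 = (-0.0000,-1.0000,0.0000); lever o_n−o_3 = (6.1237,-6.0000,3.5355)
cross product → J_v[:, 3] = (-3.5355,0.0000,6.1237)
J_ω[:, 3] = z_3
entry J[2][3] = 6.1237

6.124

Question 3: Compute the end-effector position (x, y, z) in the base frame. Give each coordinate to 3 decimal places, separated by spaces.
1.124 -9.000 9.536

after link 1: o_1 = (-5.0000, 0.0000, 1.0000)
after link 2: o_2 = (-5.0000, 0.0000, 2.0000)
after link 3: o_3 = (-5.0000, -3.0000, 6.0000)
after link 4: o_4 = (-5.0000, -4.0000, 6.0000)
after link 5: o_5 = (-3.7059, -6.0000, 10.8296)
after link 6: o_6 = (1.1237, -9.0000, 9.5355)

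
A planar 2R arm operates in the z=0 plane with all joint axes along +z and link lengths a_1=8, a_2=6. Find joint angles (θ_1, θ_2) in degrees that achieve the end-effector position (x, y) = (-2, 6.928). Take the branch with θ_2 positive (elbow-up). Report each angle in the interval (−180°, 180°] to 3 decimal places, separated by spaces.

60.000 120.002

cos θ_2 = (51.9972−8²−6²)/(2·8·6) = -0.5000; θ_2 = 120.0019° (elbow-up)
β = atan2(6.9280,-2.0000) = 106.1026°; ψ = atan2(5.1961,4.9998) = 46.1026°
θ_1 = β − ψ = 60.0000°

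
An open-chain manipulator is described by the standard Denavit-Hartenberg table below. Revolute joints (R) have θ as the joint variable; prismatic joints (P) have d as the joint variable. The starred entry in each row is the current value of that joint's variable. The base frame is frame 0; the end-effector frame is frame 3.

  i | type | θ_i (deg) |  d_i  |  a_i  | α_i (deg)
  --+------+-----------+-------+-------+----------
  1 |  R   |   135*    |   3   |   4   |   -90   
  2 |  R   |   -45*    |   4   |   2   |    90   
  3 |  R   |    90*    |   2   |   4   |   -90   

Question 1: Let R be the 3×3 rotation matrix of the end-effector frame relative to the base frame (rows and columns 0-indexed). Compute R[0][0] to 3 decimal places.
-0.707

End-effector x-axis (col 0 of R) = (-0.7071,-0.7071,0.0000)
R[0][0] = -0.7071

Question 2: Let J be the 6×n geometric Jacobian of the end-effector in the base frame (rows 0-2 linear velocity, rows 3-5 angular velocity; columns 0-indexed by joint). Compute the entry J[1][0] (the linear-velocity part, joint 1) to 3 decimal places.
axis z_0 = ẑ; lever o_n−o_0 = (-8.4853,-2.8284,5.8284)
cross product → J_v[:, 0] = (2.8284,-8.4853,0.0000)
J_ω[:, 0] = z_0
entry J[1][0] = -8.4853

-8.485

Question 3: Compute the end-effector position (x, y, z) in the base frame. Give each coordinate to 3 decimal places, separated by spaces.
-8.485 -2.828 5.828

after link 1: o_1 = (-2.8284, 2.8284, 3.0000)
after link 2: o_2 = (-6.6569, 1.0000, 4.4142)
after link 3: o_3 = (-8.4853, -2.8284, 5.8284)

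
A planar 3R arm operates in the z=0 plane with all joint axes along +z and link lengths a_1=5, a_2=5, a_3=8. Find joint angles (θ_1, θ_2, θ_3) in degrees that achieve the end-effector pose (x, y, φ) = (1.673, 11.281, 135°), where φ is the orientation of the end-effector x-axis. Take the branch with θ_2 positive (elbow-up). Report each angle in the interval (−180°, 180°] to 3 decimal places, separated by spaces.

15.001 44.996 75.003

wrist centre = target − a_3·(cos φ, sin φ) = (7.3299, 5.6241)
cos θ_2 = (85.3578−5²−5²)/(2·5·5) = 0.7072; θ_2 = 44.9960° (elbow-up)
β = atan2(5.6241,7.3299) = 37.4988°; ψ = atan2(3.5353,8.5358) = 22.4980°
θ_1 = β − ψ = 15.0008°
θ_3 = φ − θ_1 − θ_2 = 75.0032° (wrapped to (-180°,180°])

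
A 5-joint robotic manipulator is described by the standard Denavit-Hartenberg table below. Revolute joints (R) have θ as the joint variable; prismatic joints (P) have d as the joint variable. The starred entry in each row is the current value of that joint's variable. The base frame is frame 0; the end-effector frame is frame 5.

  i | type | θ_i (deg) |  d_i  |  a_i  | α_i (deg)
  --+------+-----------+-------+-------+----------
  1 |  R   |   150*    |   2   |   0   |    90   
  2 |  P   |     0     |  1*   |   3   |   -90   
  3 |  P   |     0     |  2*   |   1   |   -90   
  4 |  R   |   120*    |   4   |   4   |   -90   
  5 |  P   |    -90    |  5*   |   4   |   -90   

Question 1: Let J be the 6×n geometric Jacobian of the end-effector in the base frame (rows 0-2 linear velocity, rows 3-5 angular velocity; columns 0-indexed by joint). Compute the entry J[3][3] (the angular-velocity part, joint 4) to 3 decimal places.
axis z_3 = (-0.5000,-0.8660,0.0000); lever o_n−o_3 = (1.4821,-10.0933,-0.9641)
cross product → J_v[:, 3] = (0.8349,-0.4821,6.3301)
J_ω[:, 3] = z_3
entry J[3][3] = -0.5000

-0.500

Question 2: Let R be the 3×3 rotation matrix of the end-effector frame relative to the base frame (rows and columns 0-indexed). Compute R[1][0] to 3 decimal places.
-0.866

End-effector x-axis (col 0 of R) = (-0.5000,-0.8660,-0.0000)
R[1][0] = -0.8660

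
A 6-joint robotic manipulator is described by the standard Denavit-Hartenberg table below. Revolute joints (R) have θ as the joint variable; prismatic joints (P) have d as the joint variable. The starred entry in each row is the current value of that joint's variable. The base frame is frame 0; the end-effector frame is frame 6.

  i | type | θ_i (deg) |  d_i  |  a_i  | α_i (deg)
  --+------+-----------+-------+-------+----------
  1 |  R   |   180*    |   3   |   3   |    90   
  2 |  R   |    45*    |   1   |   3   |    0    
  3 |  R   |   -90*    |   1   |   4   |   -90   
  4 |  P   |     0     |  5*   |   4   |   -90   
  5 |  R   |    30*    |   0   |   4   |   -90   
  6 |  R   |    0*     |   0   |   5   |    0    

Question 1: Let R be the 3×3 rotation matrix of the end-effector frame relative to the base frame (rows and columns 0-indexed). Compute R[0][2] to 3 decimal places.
0.966

End-effector z-axis (col 2 of R) = (0.9659,-0.0000,-0.2588)
R[0][2] = 0.9659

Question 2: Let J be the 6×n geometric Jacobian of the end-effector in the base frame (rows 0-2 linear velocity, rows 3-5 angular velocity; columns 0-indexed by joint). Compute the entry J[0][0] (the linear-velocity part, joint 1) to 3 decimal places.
-2.000

axis z_0 = ẑ; lever o_n−o_0 = (-16.6431,2.0000,-5.6933)
cross product → J_v[:, 0] = (-2.0000,-16.6431,0.0000)
J_ω[:, 0] = z_0
entry J[0][0] = -2.0000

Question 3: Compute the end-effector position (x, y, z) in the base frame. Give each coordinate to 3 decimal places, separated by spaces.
after link 1: o_1 = (-3.0000, 0.0000, 3.0000)
after link 2: o_2 = (-5.1213, 1.0000, 5.1213)
after link 3: o_3 = (-7.9497, 2.0000, 2.2929)
after link 4: o_4 = (-14.3137, 2.0000, 3.0000)
after link 5: o_5 = (-15.3490, 2.0000, -0.8637)
after link 6: o_6 = (-16.6431, 2.0000, -5.6933)

-16.643 2.000 -5.693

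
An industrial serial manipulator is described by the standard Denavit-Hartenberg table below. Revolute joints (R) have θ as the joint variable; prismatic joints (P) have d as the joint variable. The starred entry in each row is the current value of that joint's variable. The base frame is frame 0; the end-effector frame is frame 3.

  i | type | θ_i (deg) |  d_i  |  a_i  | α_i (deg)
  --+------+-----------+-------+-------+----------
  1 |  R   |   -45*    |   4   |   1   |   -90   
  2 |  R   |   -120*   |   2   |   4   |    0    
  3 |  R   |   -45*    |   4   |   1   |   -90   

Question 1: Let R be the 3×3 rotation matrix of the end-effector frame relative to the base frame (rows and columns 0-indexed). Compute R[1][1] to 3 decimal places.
-0.707

End-effector y-axis (col 1 of R) = (-0.7071,-0.7071,-0.0000)
R[1][1] = -0.7071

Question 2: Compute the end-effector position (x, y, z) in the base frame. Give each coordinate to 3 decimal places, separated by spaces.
after link 1: o_1 = (0.7071, -0.7071, 4.0000)
after link 2: o_2 = (0.7071, 2.1213, 7.4641)
after link 3: o_3 = (2.8525, 5.6328, 7.7229)

2.853 5.633 7.723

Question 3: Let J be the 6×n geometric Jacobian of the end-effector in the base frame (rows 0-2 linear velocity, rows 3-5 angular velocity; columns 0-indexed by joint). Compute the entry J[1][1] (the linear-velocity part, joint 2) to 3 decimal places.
-2.633

axis z_1 = (0.7071,0.7071,0.0000); lever o_n−o_1 = (2.1454,6.3399,3.7229)
cross product → J_v[:, 1] = (2.6325,-2.6325,2.9659)
J_ω[:, 1] = z_1
entry J[1][1] = -2.6325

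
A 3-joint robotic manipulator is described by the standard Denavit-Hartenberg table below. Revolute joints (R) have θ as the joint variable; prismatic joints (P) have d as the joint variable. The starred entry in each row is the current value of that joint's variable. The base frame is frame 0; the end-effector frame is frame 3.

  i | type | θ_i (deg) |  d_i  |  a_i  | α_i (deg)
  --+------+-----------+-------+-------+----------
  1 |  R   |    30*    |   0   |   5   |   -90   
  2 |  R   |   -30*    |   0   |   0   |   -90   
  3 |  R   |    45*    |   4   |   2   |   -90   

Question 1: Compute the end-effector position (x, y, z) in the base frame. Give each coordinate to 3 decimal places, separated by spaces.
after link 1: o_1 = (4.3301, 2.5000, 0.0000)
after link 2: o_2 = (4.3301, 2.5000, 0.0000)
after link 3: o_3 = (7.8299, 2.8876, -2.7570)

7.830 2.888 -2.757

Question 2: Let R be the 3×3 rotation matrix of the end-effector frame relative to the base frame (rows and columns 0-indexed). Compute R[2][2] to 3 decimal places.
-0.354

End-effector z-axis (col 2 of R) = (-0.1768,-0.9186,-0.3536)
R[2][2] = -0.3536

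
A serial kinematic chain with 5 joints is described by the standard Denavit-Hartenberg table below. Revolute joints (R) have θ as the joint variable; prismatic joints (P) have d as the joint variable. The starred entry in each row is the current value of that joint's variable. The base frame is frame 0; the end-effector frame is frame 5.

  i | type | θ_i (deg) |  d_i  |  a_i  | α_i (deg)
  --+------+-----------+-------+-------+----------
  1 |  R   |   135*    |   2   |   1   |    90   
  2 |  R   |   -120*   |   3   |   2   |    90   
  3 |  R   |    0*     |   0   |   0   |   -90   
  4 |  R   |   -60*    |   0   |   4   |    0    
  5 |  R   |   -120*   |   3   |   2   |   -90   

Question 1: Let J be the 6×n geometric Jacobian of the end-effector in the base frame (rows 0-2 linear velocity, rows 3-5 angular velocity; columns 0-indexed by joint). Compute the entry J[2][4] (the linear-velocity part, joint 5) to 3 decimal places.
1.000

axis z_4 = (0.7071,0.7071,0.0000); lever o_n−o_4 = (1.4142,2.8284,1.7321)
cross product → J_v[:, 4] = (1.2247,-1.2247,1.0000)
J_ω[:, 4] = z_4
entry J[2][4] = 1.0000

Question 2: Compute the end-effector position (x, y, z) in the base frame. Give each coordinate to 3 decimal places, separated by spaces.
after link 1: o_1 = (-0.7071, 0.7071, 2.0000)
after link 2: o_2 = (2.1213, 2.1213, 0.2679)
after link 3: o_3 = (2.1213, 2.1213, 0.2679)
after link 4: o_4 = (4.9497, -0.7071, 0.2679)
after link 5: o_5 = (6.3640, 2.1213, 2.0000)

6.364 2.121 2.000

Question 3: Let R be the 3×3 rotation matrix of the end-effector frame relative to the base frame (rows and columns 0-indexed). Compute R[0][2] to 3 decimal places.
End-effector z-axis (col 2 of R) = (0.6124,-0.6124,0.5000)
R[0][2] = 0.6124

0.612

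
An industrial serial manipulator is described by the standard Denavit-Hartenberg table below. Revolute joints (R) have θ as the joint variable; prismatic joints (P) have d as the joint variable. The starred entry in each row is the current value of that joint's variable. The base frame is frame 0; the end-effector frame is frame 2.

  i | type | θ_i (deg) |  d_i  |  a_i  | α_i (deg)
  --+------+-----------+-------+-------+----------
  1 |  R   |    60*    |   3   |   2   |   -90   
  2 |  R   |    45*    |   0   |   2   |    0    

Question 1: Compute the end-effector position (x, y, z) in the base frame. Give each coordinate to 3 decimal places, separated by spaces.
1.707 2.957 1.586

after link 1: o_1 = (1.0000, 1.7321, 3.0000)
after link 2: o_2 = (1.7071, 2.9568, 1.5858)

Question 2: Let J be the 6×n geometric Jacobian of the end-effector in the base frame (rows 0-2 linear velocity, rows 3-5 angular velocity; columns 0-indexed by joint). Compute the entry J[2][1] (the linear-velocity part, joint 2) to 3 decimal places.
axis z_1 = (-0.8660,0.5000,0.0000); lever o_n−o_1 = (0.7071,1.2247,-1.4142)
cross product → J_v[:, 1] = (-0.7071,-1.2247,-1.4142)
J_ω[:, 1] = z_1
entry J[2][1] = -1.4142

-1.414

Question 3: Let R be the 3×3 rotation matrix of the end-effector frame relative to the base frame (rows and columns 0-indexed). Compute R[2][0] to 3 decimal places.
-0.707

End-effector x-axis (col 0 of R) = (0.3536,0.6124,-0.7071)
R[2][0] = -0.7071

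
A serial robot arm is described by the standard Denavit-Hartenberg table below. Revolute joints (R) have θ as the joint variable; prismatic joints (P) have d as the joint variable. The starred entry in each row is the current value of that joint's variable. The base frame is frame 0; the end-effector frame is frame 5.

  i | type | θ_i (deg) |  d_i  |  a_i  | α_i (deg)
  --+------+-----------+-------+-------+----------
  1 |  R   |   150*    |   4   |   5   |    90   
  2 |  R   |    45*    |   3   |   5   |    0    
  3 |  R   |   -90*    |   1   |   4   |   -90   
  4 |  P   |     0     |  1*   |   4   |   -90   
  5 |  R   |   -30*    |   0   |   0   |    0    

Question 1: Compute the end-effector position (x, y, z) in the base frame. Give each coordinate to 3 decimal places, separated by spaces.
-10.903 10.914 2.586

after link 1: o_1 = (-4.3301, 2.5000, 4.0000)
after link 2: o_2 = (-5.8920, 6.8658, 7.5355)
after link 3: o_3 = (-7.8415, 9.1461, 4.7071)
after link 4: o_4 = (-10.9033, 10.9138, 2.5858)
after link 5: o_5 = (-10.9033, 10.9138, 2.5858)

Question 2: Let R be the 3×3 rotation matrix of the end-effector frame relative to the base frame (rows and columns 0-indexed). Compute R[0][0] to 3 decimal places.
-0.837

End-effector x-axis (col 0 of R) = (-0.8365,0.4830,-0.2588)
R[0][0] = -0.8365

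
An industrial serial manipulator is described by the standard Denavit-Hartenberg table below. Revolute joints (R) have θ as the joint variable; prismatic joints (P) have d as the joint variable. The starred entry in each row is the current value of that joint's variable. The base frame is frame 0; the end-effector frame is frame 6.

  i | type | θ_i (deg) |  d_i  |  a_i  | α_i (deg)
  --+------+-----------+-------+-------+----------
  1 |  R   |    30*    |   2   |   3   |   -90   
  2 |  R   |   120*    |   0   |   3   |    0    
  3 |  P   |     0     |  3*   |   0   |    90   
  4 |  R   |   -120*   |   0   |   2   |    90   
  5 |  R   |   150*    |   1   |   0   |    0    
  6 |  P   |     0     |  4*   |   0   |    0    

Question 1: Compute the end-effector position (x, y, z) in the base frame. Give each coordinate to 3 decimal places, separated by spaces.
after link 1: o_1 = (2.5981, 1.5000, 2.0000)
after link 2: o_2 = (1.2990, 0.7500, -0.5981)
after link 3: o_3 = (-0.2010, 3.3481, -0.5981)
after link 4: o_4 = (1.0981, 2.0981, 0.2679)
after link 5: o_5 = (1.2231, 2.7476, 1.0179)
after link 6: o_6 = (1.7231, 5.3457, 4.0179)

1.723 5.346 4.018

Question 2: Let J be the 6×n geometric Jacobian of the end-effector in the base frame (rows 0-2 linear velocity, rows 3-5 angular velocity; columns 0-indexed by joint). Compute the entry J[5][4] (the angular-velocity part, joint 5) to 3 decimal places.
axis z_4 = (0.1250,0.6495,0.7500); lever o_n−o_4 = (0.6250,3.2476,3.7500)
cross product → J_v[:, 4] = (0.0000,-0.0000,0.0000)
J_ω[:, 4] = z_4
entry J[5][4] = 0.7500

0.750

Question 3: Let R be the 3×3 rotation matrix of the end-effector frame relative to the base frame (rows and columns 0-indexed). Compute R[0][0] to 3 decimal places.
-0.188

End-effector x-axis (col 0 of R) = (-0.1875,0.7578,-0.6250)
R[0][0] = -0.1875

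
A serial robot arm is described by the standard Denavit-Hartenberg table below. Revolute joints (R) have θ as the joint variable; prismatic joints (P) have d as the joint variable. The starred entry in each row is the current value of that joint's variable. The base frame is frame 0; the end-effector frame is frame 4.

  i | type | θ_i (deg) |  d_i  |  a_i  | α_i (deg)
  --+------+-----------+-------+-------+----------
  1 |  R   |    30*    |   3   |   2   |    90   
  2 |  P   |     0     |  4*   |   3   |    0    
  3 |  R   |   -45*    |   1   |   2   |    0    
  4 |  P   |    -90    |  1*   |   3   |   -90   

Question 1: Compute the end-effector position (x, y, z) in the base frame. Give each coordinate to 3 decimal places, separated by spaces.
after link 1: o_1 = (1.7321, 1.0000, 3.0000)
after link 2: o_2 = (6.3301, -0.9641, 3.0000)
after link 3: o_3 = (8.0549, -1.1230, 1.5858)
after link 4: o_4 = (6.7178, -3.0497, -0.5355)

6.718 -3.050 -0.536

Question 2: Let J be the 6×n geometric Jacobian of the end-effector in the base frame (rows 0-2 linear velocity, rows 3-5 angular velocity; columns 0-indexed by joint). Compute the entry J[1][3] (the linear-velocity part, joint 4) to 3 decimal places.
prismatic axis z_3 = (0.5000,-0.8660,0.0000)
J_v[:, 3] = z_3; J_ω[:, 3] = (0,0,0)
entry J[1][3] = -0.8660

-0.866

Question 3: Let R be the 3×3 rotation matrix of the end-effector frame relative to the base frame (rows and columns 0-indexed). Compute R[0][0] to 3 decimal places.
End-effector x-axis (col 0 of R) = (-0.6124,-0.3536,-0.7071)
R[0][0] = -0.6124

-0.612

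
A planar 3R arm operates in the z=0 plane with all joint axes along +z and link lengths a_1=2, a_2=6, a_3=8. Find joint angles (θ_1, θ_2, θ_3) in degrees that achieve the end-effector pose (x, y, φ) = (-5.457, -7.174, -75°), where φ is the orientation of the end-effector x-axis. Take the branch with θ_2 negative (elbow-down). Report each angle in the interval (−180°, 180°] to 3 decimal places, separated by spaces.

wrist centre = target − a_3·(cos φ, sin φ) = (-7.5276, 0.5534)
cos θ_2 = (56.9703−2²−6²)/(2·2·6) = 0.7071; θ_2 = -45.0009° (elbow-down)
β = atan2(0.5534,-7.5276) = 175.7953°; ψ = atan2(-4.2427,6.2426) = -34.2016°
θ_1 = β − ψ = 209.9969°
θ_3 = φ − θ_1 − θ_2 = 120.0039° (wrapped to (-180°,180°])

-150.003 -45.001 120.004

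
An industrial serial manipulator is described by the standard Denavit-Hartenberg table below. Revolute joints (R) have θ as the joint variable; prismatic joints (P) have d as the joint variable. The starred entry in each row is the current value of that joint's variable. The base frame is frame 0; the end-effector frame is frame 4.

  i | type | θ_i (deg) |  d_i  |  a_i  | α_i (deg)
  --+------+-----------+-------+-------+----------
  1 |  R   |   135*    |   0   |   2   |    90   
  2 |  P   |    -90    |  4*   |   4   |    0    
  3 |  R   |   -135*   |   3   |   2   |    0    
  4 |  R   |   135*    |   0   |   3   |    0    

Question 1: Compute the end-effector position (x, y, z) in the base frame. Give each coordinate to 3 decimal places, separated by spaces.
after link 1: o_1 = (-1.4142, 1.4142, 0.0000)
after link 2: o_2 = (1.4142, 4.2426, -4.0000)
after link 3: o_3 = (4.5355, 5.3640, -2.5858)
after link 4: o_4 = (4.5355, 5.3640, -5.5858)

4.536 5.364 -5.586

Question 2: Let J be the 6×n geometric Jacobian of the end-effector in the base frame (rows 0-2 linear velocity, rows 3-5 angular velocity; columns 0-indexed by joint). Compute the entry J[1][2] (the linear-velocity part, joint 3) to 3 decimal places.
axis z_2 = (0.7071,0.7071,0.0000); lever o_n−o_2 = (3.1213,1.1213,-1.5858)
cross product → J_v[:, 2] = (-1.1213,1.1213,-1.4142)
J_ω[:, 2] = z_2
entry J[1][2] = 1.1213

1.121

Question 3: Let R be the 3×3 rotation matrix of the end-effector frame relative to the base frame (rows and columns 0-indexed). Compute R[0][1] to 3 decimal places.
End-effector y-axis (col 1 of R) = (-0.7071,0.7071,0.0000)
R[0][1] = -0.7071

-0.707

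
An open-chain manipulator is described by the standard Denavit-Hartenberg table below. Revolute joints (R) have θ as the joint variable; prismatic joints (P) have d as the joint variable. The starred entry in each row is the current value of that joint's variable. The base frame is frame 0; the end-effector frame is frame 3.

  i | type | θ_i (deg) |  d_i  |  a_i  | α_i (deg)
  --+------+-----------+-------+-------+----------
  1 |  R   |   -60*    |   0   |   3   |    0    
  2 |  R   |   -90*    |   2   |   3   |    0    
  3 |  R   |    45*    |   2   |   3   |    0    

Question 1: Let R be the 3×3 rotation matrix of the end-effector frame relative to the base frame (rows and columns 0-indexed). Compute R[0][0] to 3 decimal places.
End-effector x-axis (col 0 of R) = (-0.2588,-0.9659,0.0000)
R[0][0] = -0.2588

-0.259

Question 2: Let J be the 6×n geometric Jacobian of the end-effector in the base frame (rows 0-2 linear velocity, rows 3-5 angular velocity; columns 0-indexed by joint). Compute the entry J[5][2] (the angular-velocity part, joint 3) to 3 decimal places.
1.000

axis z_2 = (0.0000,0.0000,1.0000); lever o_n−o_2 = (-0.7765,-2.8978,2.0000)
cross product → J_v[:, 2] = (2.8978,-0.7765,0.0000)
J_ω[:, 2] = z_2
entry J[5][2] = 1.0000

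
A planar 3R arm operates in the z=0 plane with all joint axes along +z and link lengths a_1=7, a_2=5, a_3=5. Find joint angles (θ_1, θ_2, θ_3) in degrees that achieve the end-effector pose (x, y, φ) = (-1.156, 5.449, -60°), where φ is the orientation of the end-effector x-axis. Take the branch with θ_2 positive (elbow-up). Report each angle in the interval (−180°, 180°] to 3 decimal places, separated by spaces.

85.994 60.002 154.004

wrist centre = target − a_3·(cos φ, sin φ) = (-3.6560, 9.7791)
cos θ_2 = (108.9977−7²−5²)/(2·7·5) = 0.5000; θ_2 = 60.0022° (elbow-up)
β = atan2(9.7791,-3.6560) = 110.4986°; ψ = atan2(4.3302,9.4998) = 24.5045°
θ_1 = β − ψ = 85.9941°
θ_3 = φ − θ_1 − θ_2 = 154.0037° (wrapped to (-180°,180°])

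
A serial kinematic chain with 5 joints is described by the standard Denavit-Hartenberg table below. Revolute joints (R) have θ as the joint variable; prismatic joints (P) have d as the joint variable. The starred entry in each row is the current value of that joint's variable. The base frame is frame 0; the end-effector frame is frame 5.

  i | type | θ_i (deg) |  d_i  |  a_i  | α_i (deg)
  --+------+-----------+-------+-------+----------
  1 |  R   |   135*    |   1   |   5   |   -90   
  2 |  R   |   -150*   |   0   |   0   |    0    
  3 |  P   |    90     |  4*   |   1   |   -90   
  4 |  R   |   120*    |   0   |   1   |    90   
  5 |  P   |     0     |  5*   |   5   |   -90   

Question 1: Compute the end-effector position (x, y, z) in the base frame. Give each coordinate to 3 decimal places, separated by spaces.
after link 1: o_1 = (-3.5355, 3.5355, 1.0000)
after link 2: o_2 = (-3.5355, 3.5355, 1.0000)
after link 3: o_3 = (-6.7175, 1.0607, 1.8660)
after link 4: o_4 = (-5.9284, 1.4963, 1.4330)
after link 5: o_5 = (-1.7458, 6.9729, 3.0179)

-1.746 6.973 3.018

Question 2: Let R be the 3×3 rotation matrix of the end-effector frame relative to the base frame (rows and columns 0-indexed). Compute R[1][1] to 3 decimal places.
End-effector y-axis (col 1 of R) = (-0.0474,-0.6597,-0.7500)
R[1][1] = -0.6597

-0.660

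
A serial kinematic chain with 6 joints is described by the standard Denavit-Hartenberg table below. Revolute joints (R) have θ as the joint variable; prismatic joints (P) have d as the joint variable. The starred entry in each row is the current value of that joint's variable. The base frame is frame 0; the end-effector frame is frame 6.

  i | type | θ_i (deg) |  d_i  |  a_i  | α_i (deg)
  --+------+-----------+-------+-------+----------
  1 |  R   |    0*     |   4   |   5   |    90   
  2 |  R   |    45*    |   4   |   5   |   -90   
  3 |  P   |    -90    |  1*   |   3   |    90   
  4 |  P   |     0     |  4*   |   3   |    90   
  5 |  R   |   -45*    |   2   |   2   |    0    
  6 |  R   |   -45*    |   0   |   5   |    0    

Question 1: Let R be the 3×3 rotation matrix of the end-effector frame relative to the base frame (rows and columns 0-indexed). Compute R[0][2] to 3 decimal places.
End-effector z-axis (col 2 of R) = (0.7071,0.0000,-0.7071)
R[0][2] = 0.7071

0.707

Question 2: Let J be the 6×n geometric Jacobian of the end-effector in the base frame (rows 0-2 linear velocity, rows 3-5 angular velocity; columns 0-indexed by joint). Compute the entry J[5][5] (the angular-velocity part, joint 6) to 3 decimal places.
axis z_5 = (0.7071,0.0000,-0.7071); lever o_n−o_5 = (3.5355,0.0000,3.5355)
cross product → J_v[:, 5] = (0.0000,-5.0000,-0.0000)
J_ω[:, 5] = z_5
entry J[5][5] = -0.7071

-0.707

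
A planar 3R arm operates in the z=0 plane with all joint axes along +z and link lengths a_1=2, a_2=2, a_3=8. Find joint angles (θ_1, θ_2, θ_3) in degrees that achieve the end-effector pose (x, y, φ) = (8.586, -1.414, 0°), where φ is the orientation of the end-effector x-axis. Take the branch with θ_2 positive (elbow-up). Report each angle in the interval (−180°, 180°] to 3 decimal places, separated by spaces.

-134.991 135.004 -0.012

wrist centre = target − a_3·(cos φ, sin φ) = (0.5860, -1.4140)
cos θ_2 = (2.3428−2²−2²)/(2·2·2) = -0.7072; θ_2 = 135.0036° (elbow-up)
β = atan2(-1.4140,0.5860) = -67.4896°; ψ = atan2(1.4141,0.5857) = 67.5018°
θ_1 = β − ψ = -134.9913°
θ_3 = φ − θ_1 − θ_2 = -0.0122° (wrapped to (-180°,180°])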